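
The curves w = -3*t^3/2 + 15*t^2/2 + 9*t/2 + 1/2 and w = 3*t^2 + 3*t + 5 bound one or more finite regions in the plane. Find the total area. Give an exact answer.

Set the curves equal: -3*t^3/2 + 15*t^2/2 + 9*t/2 + 1/2 = 3*t^2 + 3*t + 5, so -3*t^3/2 + 9*t^2/2 + 3*t/2 - 9/2 = 0, which factors as -3*(t - 3)*(t - 1)*(t + 1)/2 = 0. The curves meet at t = -1, 1, 3.
On [-1, 1], w = 3*t^2 + 3*t + 5 is on top; that piece has area ∫[-1,1] (-(-3*t^3/2 + 9*t^2/2 + 3*t/2 - 9/2)) dt = 6.
On [1, 3], w = -3*t^3/2 + 15*t^2/2 + 9*t/2 + 1/2 is on top; that piece has area ∫[1,3] (-3*t^3/2 + 9*t^2/2 + 3*t/2 - 9/2) dt = 6.
Total enclosed area = 6 + 6 = 12.

12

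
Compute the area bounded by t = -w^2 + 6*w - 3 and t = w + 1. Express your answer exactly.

9/2

Both boundary curves give t as a function of w, so integrate with respect to w. Setting them equal: -w^2 + 5*w - 4 = 0, i.e. -(w - 4)*(w - 1) = 0, so they meet at w = 1, 4.
For w in [1, 4], t = -w^2 + 6*w - 3 is on the right; area = ∫[1,4] (-w^2 + 5*w - 4) dw = 9/2.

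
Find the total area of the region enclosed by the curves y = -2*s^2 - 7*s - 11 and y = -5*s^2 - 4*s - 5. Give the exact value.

27/2

Set the curves equal: -2*s^2 - 7*s - 11 = -5*s^2 - 4*s - 5, so 3*s^2 - 3*s - 6 = 0, which factors as 3*(s - 2)*(s + 1) = 0. The curves meet at s = -1, 2.
On [-1, 2], y = -5*s^2 - 4*s - 5 is on top; that piece has area ∫[-1,2] (-(3*s^2 - 3*s - 6)) ds = 27/2.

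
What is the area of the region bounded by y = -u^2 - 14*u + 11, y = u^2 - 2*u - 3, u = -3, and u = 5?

256

The difference (-u^2 - 14*u + 11) - (u^2 - 2*u - 3) = -2*u^2 - 12*u + 14 changes sign at u = 1 inside [-3, 5], so split the integral there.
∫[-3,1] (-2*u^2 - 12*u + 14) du = 256/3.
∫[1,5] (-2*u^2 - 12*u + 14) du = -512/3; the area of that piece is 512/3.
Total area = 256/3 + 512/3 = 256.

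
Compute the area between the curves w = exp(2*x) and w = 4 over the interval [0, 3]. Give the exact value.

The difference (exp(2*x)) - (4) = exp(2*x) - 4 changes sign at x = log(2) inside [0, 3], so split the integral there.
∫[0,log(2)] (exp(2*x) - 4) dx = 3/2 - log(16); the area of that piece is -3/2 + log(16).
∫[log(2),3] (exp(2*x) - 4) dx = -14 + 4*log(2) + exp(6)/2.
Total area = (-3/2 + log(16)) + (-14 + 4*log(2) + exp(6)/2) = -31/2 + 8*log(2) + exp(6)/2.

-31/2 + 8*log(2) + exp(6)/2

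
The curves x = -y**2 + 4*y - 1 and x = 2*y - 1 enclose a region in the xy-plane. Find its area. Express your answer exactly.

Both boundary curves give x as a function of y, so integrate with respect to y. Setting them equal: -y**2 + 2*y = 0, i.e. -y*(y - 2) = 0, so they meet at y = 0, 2.
For y in [0, 2], x = -y**2 + 4*y - 1 is on the right; area = ∫[0,2] (-y**2 + 2*y) dy = 4/3.

4/3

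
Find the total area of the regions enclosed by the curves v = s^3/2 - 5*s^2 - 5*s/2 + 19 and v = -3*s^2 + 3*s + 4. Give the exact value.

863/12

Set the curves equal: s^3/2 - 5*s^2 - 5*s/2 + 19 = -3*s^2 + 3*s + 4, so s^3/2 - 2*s^2 - 11*s/2 + 15 = 0, which factors as (s - 5)*(s - 2)*(s + 3)/2 = 0. The curves meet at s = -3, 2, 5.
On [-3, 2], v = s^3/2 - 5*s^2 - 5*s/2 + 19 is on top; that piece has area ∫[-3,2] (s^3/2 - 2*s^2 - 11*s/2 + 15) ds = 1375/24.
On [2, 5], v = -3*s^2 + 3*s + 4 is on top; that piece has area ∫[2,5] (-(s^3/2 - 2*s^2 - 11*s/2 + 15)) ds = 117/8.
Total enclosed area = 1375/24 + 117/8 = 863/12.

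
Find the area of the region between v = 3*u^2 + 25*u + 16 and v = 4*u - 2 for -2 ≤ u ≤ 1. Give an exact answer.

The difference (3*u^2 + 25*u + 16) - (4*u - 2) = 3*u^2 + 21*u + 18 changes sign at u = -1 inside [-2, 1], so split the integral there.
∫[-2,-1] (3*u^2 + 21*u + 18) du = -13/2; the area of that piece is 13/2.
∫[-1,1] (3*u^2 + 21*u + 18) du = 38.
Total area = 13/2 + 38 = 89/2.

89/2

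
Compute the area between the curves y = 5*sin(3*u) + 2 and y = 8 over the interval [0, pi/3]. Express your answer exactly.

-10/3 + 2*pi

On [0, pi/3], (5*sin(3*u) + 2) - (8) = 5*sin(3*u) - 6 is ≤ 0 throughout, so the area is a single integral of |5*sin(3*u) - 6|.
∫[0,pi/3] (5*sin(3*u) - 6) du = 10/3 - 2*pi; the area of that piece is -10/3 + 2*pi.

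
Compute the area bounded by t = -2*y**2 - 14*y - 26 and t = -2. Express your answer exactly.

1/3

Both boundary curves give t as a function of y, so integrate with respect to y. Setting them equal: -2*y**2 - 14*y - 24 = 0, i.e. -2*(y + 3)*(y + 4) = 0, so they meet at y = -4, -3.
For y in [-4, -3], t = -2*y**2 - 14*y - 26 is on the right; area = ∫[-4,-3] (-2*y**2 - 14*y - 24) dy = 1/3.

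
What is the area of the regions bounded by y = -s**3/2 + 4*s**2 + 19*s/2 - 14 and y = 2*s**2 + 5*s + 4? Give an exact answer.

Set the curves equal: -s**3/2 + 4*s**2 + 19*s/2 - 14 = 2*s**2 + 5*s + 4, so -s**3/2 + 2*s**2 + 9*s/2 - 18 = 0, which factors as -(s - 4)*(s - 3)*(s + 3)/2 = 0. The curves meet at s = -3, 3, 4.
On [-3, 3], y = 2*s**2 + 5*s + 4 is on top; that piece has area ∫[-3,3] (-(-s**3/2 + 2*s**2 + 9*s/2 - 18)) ds = 72.
On [3, 4], y = -s**3/2 + 4*s**2 + 19*s/2 - 14 is on top; that piece has area ∫[3,4] (-s**3/2 + 2*s**2 + 9*s/2 - 18) ds = 13/24.
Total enclosed area = 72 + 13/24 = 1741/24.

1741/24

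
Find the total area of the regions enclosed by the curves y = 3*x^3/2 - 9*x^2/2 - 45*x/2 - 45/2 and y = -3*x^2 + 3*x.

Set the curves equal: 3*x^3/2 - 9*x^2/2 - 45*x/2 - 45/2 = -3*x^2 + 3*x, so 3*x^3/2 - 3*x^2/2 - 51*x/2 - 45/2 = 0, which factors as 3*(x - 5)*(x + 1)*(x + 3)/2 = 0. The curves meet at x = -3, -1, 5.
On [-3, -1], y = 3*x^3/2 - 9*x^2/2 - 45*x/2 - 45/2 is on top; that piece has area ∫[-3,-1] (3*x^3/2 - 3*x^2/2 - 51*x/2 - 45/2) dx = 14.
On [-1, 5], y = -3*x^2 + 3*x is on top; that piece has area ∫[-1,5] (-(3*x^3/2 - 3*x^2/2 - 51*x/2 - 45/2)) dx = 270.
Total enclosed area = 14 + 270 = 284.

284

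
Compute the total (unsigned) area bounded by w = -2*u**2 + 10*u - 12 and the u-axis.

1/3

The curve meets the u-axis where -2*u**2 + 10*u - 12 = 0, i.e. -2*(u - 3)*(u - 2) = 0, at u = 2, 3.
On [2, 3] the curve lies above the axis; ∫[2,3] (-2*u**2 + 10*u - 12) du = 1/3, giving area 1/3.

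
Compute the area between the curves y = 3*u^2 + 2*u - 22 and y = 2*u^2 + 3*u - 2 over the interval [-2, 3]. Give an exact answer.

On [-2, 3], (3*u^2 + 2*u - 22) - (2*u^2 + 3*u - 2) = u^2 - u - 20 is ≤ 0 throughout, so the area is a single integral of |u^2 - u - 20|.
∫[-2,3] (u^2 - u - 20) du = -545/6; the area of that piece is 545/6.

545/6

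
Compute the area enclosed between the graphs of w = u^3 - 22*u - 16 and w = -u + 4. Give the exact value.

999/4

Set the curves equal: u^3 - 22*u - 16 = -u + 4, so u^3 - 21*u - 20 = 0, which factors as (u - 5)*(u + 1)*(u + 4) = 0. The curves meet at u = -4, -1, 5.
On [-4, -1], w = u^3 - 22*u - 16 is on top; that piece has area ∫[-4,-1] (u^3 - 21*u - 20) du = 135/4.
On [-1, 5], w = -u + 4 is on top; that piece has area ∫[-1,5] (-(u^3 - 21*u - 20)) du = 216.
Total enclosed area = 135/4 + 216 = 999/4.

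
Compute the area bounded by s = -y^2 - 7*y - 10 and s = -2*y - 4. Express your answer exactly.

Both boundary curves give s as a function of y, so integrate with respect to y. Setting them equal: -y^2 - 5*y - 6 = 0, i.e. -(y + 2)*(y + 3) = 0, so they meet at y = -3, -2.
For y in [-3, -2], s = -y^2 - 7*y - 10 is on the right; area = ∫[-3,-2] (-y^2 - 5*y - 6) dy = 1/6.

1/6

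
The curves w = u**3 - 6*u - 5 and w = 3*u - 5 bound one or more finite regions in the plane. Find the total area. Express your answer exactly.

81/2

Set the curves equal: u**3 - 6*u - 5 = 3*u - 5, so u**3 - 9*u = 0, which factors as u*(u - 3)*(u + 3) = 0. The curves meet at u = -3, 0, 3.
On [-3, 0], w = u**3 - 6*u - 5 is on top; that piece has area ∫[-3,0] (u**3 - 9*u) du = 81/4.
On [0, 3], w = 3*u - 5 is on top; that piece has area ∫[0,3] (-(u**3 - 9*u)) du = 81/4.
Total enclosed area = 81/4 + 81/4 = 81/2.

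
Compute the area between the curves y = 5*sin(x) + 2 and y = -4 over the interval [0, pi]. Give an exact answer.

On [0, pi], (5*sin(x) + 2) - (-4) = 5*sin(x) + 6 is ≥ 0 throughout, so the area is a single integral of |5*sin(x) + 6|.
∫[0,pi] (5*sin(x) + 6) dx = 10 + 6*pi.

10 + 6*pi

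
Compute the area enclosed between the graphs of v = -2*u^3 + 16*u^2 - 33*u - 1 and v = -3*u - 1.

Set the curves equal: -2*u^3 + 16*u^2 - 33*u - 1 = -3*u - 1, so -2*u^3 + 16*u^2 - 30*u = 0, which factors as -2*u*(u - 5)*(u - 3) = 0. The curves meet at u = 0, 3, 5.
On [0, 3], v = -3*u - 1 is on top; that piece has area ∫[0,3] (-(-2*u^3 + 16*u^2 - 30*u)) du = 63/2.
On [3, 5], v = -2*u^3 + 16*u^2 - 33*u - 1 is on top; that piece has area ∫[3,5] (-2*u^3 + 16*u^2 - 30*u) du = 32/3.
Total enclosed area = 63/2 + 32/3 = 253/6.

253/6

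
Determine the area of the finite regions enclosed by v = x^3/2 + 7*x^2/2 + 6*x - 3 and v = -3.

Set the curves equal: x^3/2 + 7*x^2/2 + 6*x - 3 = -3, so x^3/2 + 7*x^2/2 + 6*x = 0, which factors as x*(x + 3)*(x + 4)/2 = 0. The curves meet at x = -4, -3, 0.
On [-4, -3], v = x^3/2 + 7*x^2/2 + 6*x - 3 is on top; that piece has area ∫[-4,-3] (x^3/2 + 7*x^2/2 + 6*x) dx = 7/24.
On [-3, 0], v = -3 is on top; that piece has area ∫[-3,0] (-(x^3/2 + 7*x^2/2 + 6*x)) dx = 45/8.
Total enclosed area = 7/24 + 45/8 = 71/12.

71/12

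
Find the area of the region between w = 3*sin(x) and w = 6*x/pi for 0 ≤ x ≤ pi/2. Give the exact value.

On [0, pi/2], (3*sin(x)) - (6*x/pi) = -6*x/pi + 3*sin(x) is ≥ 0 throughout, so the area is a single integral of |-6*x/pi + 3*sin(x)|.
∫[0,pi/2] (-6*x/pi + 3*sin(x)) dx = 3 - 3*pi/4.

3 - 3*pi/4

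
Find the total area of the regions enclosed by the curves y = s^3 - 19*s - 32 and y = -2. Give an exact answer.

Set the curves equal: s^3 - 19*s - 32 = -2, so s^3 - 19*s - 30 = 0, which factors as (s - 5)*(s + 2)*(s + 3) = 0. The curves meet at s = -3, -2, 5.
On [-3, -2], y = s^3 - 19*s - 32 is on top; that piece has area ∫[-3,-2] (s^3 - 19*s - 30) ds = 5/4.
On [-2, 5], y = -2 is on top; that piece has area ∫[-2,5] (-(s^3 - 19*s - 30)) ds = 1029/4.
Total enclosed area = 5/4 + 1029/4 = 517/2.

517/2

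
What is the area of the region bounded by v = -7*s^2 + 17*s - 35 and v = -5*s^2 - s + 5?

Set the curves equal: -7*s^2 + 17*s - 35 = -5*s^2 - s + 5, so -2*s^2 + 18*s - 40 = 0, which factors as -2*(s - 5)*(s - 4) = 0. The curves meet at s = 4, 5.
On [4, 5], v = -7*s^2 + 17*s - 35 is on top; that piece has area ∫[4,5] (-2*s^2 + 18*s - 40) ds = 1/3.

1/3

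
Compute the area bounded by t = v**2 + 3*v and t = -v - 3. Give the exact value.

4/3

Both boundary curves give t as a function of v, so integrate with respect to v. Setting them equal: v**2 + 4*v + 3 = 0, i.e. (v + 1)*(v + 3) = 0, so they meet at v = -3, -1.
For v in [-3, -1], t = v**2 + 3*v is on the left; area = ∫[-3,-1] (-(v**2 + 4*v + 3)) dv = 4/3.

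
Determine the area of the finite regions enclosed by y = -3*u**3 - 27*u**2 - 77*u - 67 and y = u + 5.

3/2

Set the curves equal: -3*u**3 - 27*u**2 - 77*u - 67 = u + 5, so -3*u**3 - 27*u**2 - 78*u - 72 = 0, which factors as -3*(u + 2)*(u + 3)*(u + 4) = 0. The curves meet at u = -4, -3, -2.
On [-4, -3], y = u + 5 is on top; that piece has area ∫[-4,-3] (-(-3*u**3 - 27*u**2 - 78*u - 72)) du = 3/4.
On [-3, -2], y = -3*u**3 - 27*u**2 - 77*u - 67 is on top; that piece has area ∫[-3,-2] (-3*u**3 - 27*u**2 - 78*u - 72) du = 3/4.
Total enclosed area = 3/4 + 3/4 = 3/2.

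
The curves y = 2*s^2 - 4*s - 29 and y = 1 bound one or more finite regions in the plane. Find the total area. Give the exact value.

Set the curves equal: 2*s^2 - 4*s - 29 = 1, so 2*s^2 - 4*s - 30 = 0, which factors as 2*(s - 5)*(s + 3) = 0. The curves meet at s = -3, 5.
On [-3, 5], y = 1 is on top; that piece has area ∫[-3,5] (-(2*s^2 - 4*s - 30)) ds = 512/3.

512/3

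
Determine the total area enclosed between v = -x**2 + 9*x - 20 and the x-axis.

1/6

The curve meets the x-axis where -x**2 + 9*x - 20 = 0, i.e. -(x - 5)*(x - 4) = 0, at x = 4, 5.
On [4, 5] the curve lies above the axis; ∫[4,5] (-x**2 + 9*x - 20) dx = 1/6, giving area 1/6.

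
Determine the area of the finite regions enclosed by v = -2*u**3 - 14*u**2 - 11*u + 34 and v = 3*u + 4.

296/3

Set the curves equal: -2*u**3 - 14*u**2 - 11*u + 34 = 3*u + 4, so -2*u**3 - 14*u**2 - 14*u + 30 = 0, which factors as -2*(u - 1)*(u + 3)*(u + 5) = 0. The curves meet at u = -5, -3, 1.
On [-5, -3], v = 3*u + 4 is on top; that piece has area ∫[-5,-3] (-(-2*u**3 - 14*u**2 - 14*u + 30)) du = 40/3.
On [-3, 1], v = -2*u**3 - 14*u**2 - 11*u + 34 is on top; that piece has area ∫[-3,1] (-2*u**3 - 14*u**2 - 14*u + 30) du = 256/3.
Total enclosed area = 40/3 + 256/3 = 296/3.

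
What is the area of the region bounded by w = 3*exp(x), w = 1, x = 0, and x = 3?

-6 + 3*exp(3)

On [0, 3], (3*exp(x)) - (1) = 3*exp(x) - 1 is ≥ 0 throughout, so the area is a single integral of |3*exp(x) - 1|.
∫[0,3] (3*exp(x) - 1) dx = -6 + 3*exp(3).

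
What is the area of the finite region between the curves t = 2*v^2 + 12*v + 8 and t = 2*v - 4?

Both boundary curves give t as a function of v, so integrate with respect to v. Setting them equal: 2*v^2 + 10*v + 12 = 0, i.e. 2*(v + 2)*(v + 3) = 0, so they meet at v = -3, -2.
For v in [-3, -2], t = 2*v^2 + 12*v + 8 is on the left; area = ∫[-3,-2] (-(2*v^2 + 10*v + 12)) dv = 1/3.

1/3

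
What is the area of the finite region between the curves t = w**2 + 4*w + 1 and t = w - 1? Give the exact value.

1/6

Both boundary curves give t as a function of w, so integrate with respect to w. Setting them equal: w**2 + 3*w + 2 = 0, i.e. (w + 1)*(w + 2) = 0, so they meet at w = -2, -1.
For w in [-2, -1], t = w**2 + 4*w + 1 is on the left; area = ∫[-2,-1] (-(w**2 + 3*w + 2)) dw = 1/6.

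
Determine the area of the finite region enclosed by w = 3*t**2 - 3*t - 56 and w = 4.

729/2

Set the curves equal: 3*t**2 - 3*t - 56 = 4, so 3*t**2 - 3*t - 60 = 0, which factors as 3*(t - 5)*(t + 4) = 0. The curves meet at t = -4, 5.
On [-4, 5], w = 4 is on top; that piece has area ∫[-4,5] (-(3*t**2 - 3*t - 60)) dt = 729/2.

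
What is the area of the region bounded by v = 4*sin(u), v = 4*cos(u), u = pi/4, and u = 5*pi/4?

On [pi/4, 5*pi/4], (4*sin(u)) - (4*cos(u)) = 4*sin(u) - 4*cos(u) is ≥ 0 throughout, so the area is a single integral of |4*sin(u) - 4*cos(u)|.
∫[pi/4,5*pi/4] (4*sin(u) - 4*cos(u)) du = 8*sqrt(2).

8*sqrt(2)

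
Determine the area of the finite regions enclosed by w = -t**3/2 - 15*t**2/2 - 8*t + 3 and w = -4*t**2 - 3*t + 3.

Set the curves equal: -t**3/2 - 15*t**2/2 - 8*t + 3 = -4*t**2 - 3*t + 3, so -t**3/2 - 7*t**2/2 - 5*t = 0, which factors as -t*(t + 2)*(t + 5)/2 = 0. The curves meet at t = -5, -2, 0.
On [-5, -2], w = -4*t**2 - 3*t + 3 is on top; that piece has area ∫[-5,-2] (-(-t**3/2 - 7*t**2/2 - 5*t)) dt = 63/8.
On [-2, 0], w = -t**3/2 - 15*t**2/2 - 8*t + 3 is on top; that piece has area ∫[-2,0] (-t**3/2 - 7*t**2/2 - 5*t) dt = 8/3.
Total enclosed area = 63/8 + 8/3 = 253/24.

253/24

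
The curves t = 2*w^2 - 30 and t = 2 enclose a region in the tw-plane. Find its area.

Both boundary curves give t as a function of w, so integrate with respect to w. Setting them equal: 2*w^2 - 32 = 0, i.e. 2*(w - 4)*(w + 4) = 0, so they meet at w = -4, 4.
For w in [-4, 4], t = 2*w^2 - 30 is on the left; area = ∫[-4,4] (-(2*w^2 - 32)) dw = 512/3.

512/3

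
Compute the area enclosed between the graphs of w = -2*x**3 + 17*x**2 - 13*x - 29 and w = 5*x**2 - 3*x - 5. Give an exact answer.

131/2

Set the curves equal: -2*x**3 + 17*x**2 - 13*x - 29 = 5*x**2 - 3*x - 5, so -2*x**3 + 12*x**2 - 10*x - 24 = 0, which factors as -2*(x - 4)*(x - 3)*(x + 1) = 0. The curves meet at x = -1, 3, 4.
On [-1, 3], w = 5*x**2 - 3*x - 5 is on top; that piece has area ∫[-1,3] (-(-2*x**3 + 12*x**2 - 10*x - 24)) dx = 64.
On [3, 4], w = -2*x**3 + 17*x**2 - 13*x - 29 is on top; that piece has area ∫[3,4] (-2*x**3 + 12*x**2 - 10*x - 24) dx = 3/2.
Total enclosed area = 64 + 3/2 = 131/2.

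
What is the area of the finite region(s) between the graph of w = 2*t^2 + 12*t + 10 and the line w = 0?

64/3

The curve meets the t-axis where 2*t^2 + 12*t + 10 = 0, i.e. 2*(t + 1)*(t + 5) = 0, at t = -5, -1.
On [-5, -1] the curve lies below the axis; ∫[-5,-1] (2*t^2 + 12*t + 10) dt = -64/3, giving area 64/3.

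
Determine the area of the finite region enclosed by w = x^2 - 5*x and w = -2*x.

Set the curves equal: x^2 - 5*x = -2*x, so x^2 - 3*x = 0, which factors as x*(x - 3) = 0. The curves meet at x = 0, 3.
On [0, 3], w = -2*x is on top; that piece has area ∫[0,3] (-(x^2 - 3*x)) dx = 9/2.

9/2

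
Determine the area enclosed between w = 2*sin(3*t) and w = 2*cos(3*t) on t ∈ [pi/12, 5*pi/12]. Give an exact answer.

On [pi/12, 5*pi/12], (2*sin(3*t)) - (2*cos(3*t)) = 2*sin(3*t) - 2*cos(3*t) is ≥ 0 throughout, so the area is a single integral of |2*sin(3*t) - 2*cos(3*t)|.
∫[pi/12,5*pi/12] (2*sin(3*t) - 2*cos(3*t)) dt = 4*sqrt(2)/3.

4*sqrt(2)/3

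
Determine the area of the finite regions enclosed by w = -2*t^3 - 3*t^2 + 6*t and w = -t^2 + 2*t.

37/6

Set the curves equal: -2*t^3 - 3*t^2 + 6*t = -t^2 + 2*t, so -2*t^3 - 2*t^2 + 4*t = 0, which factors as -2*t*(t - 1)*(t + 2) = 0. The curves meet at t = -2, 0, 1.
On [-2, 0], w = -t^2 + 2*t is on top; that piece has area ∫[-2,0] (-(-2*t^3 - 2*t^2 + 4*t)) dt = 16/3.
On [0, 1], w = -2*t^3 - 3*t^2 + 6*t is on top; that piece has area ∫[0,1] (-2*t^3 - 2*t^2 + 4*t) dt = 5/6.
Total enclosed area = 16/3 + 5/6 = 37/6.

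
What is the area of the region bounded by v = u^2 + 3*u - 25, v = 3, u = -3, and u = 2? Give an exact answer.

On [-3, 2], (u^2 + 3*u - 25) - (3) = u^2 + 3*u - 28 is ≤ 0 throughout, so the area is a single integral of |u^2 + 3*u - 28|.
∫[-3,2] (u^2 + 3*u - 28) du = -815/6; the area of that piece is 815/6.

815/6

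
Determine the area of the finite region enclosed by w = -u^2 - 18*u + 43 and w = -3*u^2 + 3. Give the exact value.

Set the curves equal: -u^2 - 18*u + 43 = -3*u^2 + 3, so 2*u^2 - 18*u + 40 = 0, which factors as 2*(u - 5)*(u - 4) = 0. The curves meet at u = 4, 5.
On [4, 5], w = -3*u^2 + 3 is on top; that piece has area ∫[4,5] (-(2*u^2 - 18*u + 40)) du = 1/3.

1/3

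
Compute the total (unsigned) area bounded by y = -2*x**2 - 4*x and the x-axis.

8/3

The curve meets the x-axis where -2*x**2 - 4*x = 0, i.e. -2*x*(x + 2) = 0, at x = -2, 0.
On [-2, 0] the curve lies above the axis; ∫[-2,0] (-2*x**2 - 4*x) dx = 8/3, giving area 8/3.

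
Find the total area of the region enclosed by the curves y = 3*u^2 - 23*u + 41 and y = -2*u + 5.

Set the curves equal: 3*u^2 - 23*u + 41 = -2*u + 5, so 3*u^2 - 21*u + 36 = 0, which factors as 3*(u - 4)*(u - 3) = 0. The curves meet at u = 3, 4.
On [3, 4], y = -2*u + 5 is on top; that piece has area ∫[3,4] (-(3*u^2 - 21*u + 36)) du = 1/2.

1/2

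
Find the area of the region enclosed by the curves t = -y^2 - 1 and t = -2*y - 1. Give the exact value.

Both boundary curves give t as a function of y, so integrate with respect to y. Setting them equal: -y^2 + 2*y = 0, i.e. -y*(y - 2) = 0, so they meet at y = 0, 2.
For y in [0, 2], t = -y^2 - 1 is on the right; area = ∫[0,2] (-y^2 + 2*y) dy = 4/3.

4/3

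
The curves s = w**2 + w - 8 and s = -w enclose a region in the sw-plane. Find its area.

36

Both boundary curves give s as a function of w, so integrate with respect to w. Setting them equal: w**2 + 2*w - 8 = 0, i.e. (w - 2)*(w + 4) = 0, so they meet at w = -4, 2.
For w in [-4, 2], s = w**2 + w - 8 is on the left; area = ∫[-4,2] (-(w**2 + 2*w - 8)) dw = 36.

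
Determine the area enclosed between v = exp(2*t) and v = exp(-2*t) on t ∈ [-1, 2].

-2 + exp(-4)/2 + exp(-2)/2 + exp(2)/2 + exp(4)/2

The difference (exp(2*t)) - (exp(-2*t)) = exp(2*t) - exp(-2*t) changes sign at t = 0 inside [-1, 2], so split the integral there.
∫[-1,0] (exp(2*t) - exp(-2*t)) dt = -exp(2)/2 - exp(-2)/2 + 1; the area of that piece is -1 + exp(-2)/2 + exp(2)/2.
∫[0,2] (exp(2*t) - exp(-2*t)) dt = -1 + exp(-4)/2 + exp(4)/2.
Total area = (-1 + exp(-2)/2 + exp(2)/2) + (-1 + exp(-4)/2 + exp(4)/2) = -2 + exp(-4)/2 + exp(-2)/2 + exp(2)/2 + exp(4)/2.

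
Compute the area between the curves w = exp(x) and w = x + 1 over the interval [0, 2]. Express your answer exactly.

-5 + exp(2)

On [0, 2], (exp(x)) - (x + 1) = -x + exp(x) - 1 is ≥ 0 throughout, so the area is a single integral of |-x + exp(x) - 1|.
∫[0,2] (-x + exp(x) - 1) dx = -5 + exp(2).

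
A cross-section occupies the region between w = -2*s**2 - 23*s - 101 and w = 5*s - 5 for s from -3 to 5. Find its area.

3280/3

On [-3, 5], (-2*s**2 - 23*s - 101) - (5*s - 5) = -2*s**2 - 28*s - 96 is ≤ 0 throughout, so the area is a single integral of |-2*s**2 - 28*s - 96|.
∫[-3,5] (-2*s**2 - 28*s - 96) ds = -3280/3; the area of that piece is 3280/3.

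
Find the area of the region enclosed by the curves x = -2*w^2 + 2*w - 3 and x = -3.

1/3

Both boundary curves give x as a function of w, so integrate with respect to w. Setting them equal: -2*w^2 + 2*w = 0, i.e. -2*w*(w - 1) = 0, so they meet at w = 0, 1.
For w in [0, 1], x = -2*w^2 + 2*w - 3 is on the right; area = ∫[0,1] (-2*w^2 + 2*w) dw = 1/3.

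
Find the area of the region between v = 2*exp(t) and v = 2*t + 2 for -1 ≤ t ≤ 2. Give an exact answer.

On [-1, 2], (2*exp(t)) - (2*t + 2) = -2*t + 2*exp(t) - 2 is ≥ 0 throughout, so the area is a single integral of |-2*t + 2*exp(t) - 2|.
∫[-1,2] (-2*t + 2*exp(t) - 2) dt = -9 - 2*exp(-1) + 2*exp(2).

-9 - 2*exp(-1) + 2*exp(2)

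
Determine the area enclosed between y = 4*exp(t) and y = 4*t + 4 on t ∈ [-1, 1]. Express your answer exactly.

-8 - 4*exp(-1) + 4*exp(1)

On [-1, 1], (4*exp(t)) - (4*t + 4) = -4*t + 4*exp(t) - 4 is ≥ 0 throughout, so the area is a single integral of |-4*t + 4*exp(t) - 4|.
∫[-1,1] (-4*t + 4*exp(t) - 4) dt = -8 - 4*exp(-1) + 4*exp(1).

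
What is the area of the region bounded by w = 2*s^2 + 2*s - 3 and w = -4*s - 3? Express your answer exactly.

Set the curves equal: 2*s^2 + 2*s - 3 = -4*s - 3, so 2*s^2 + 6*s = 0, which factors as 2*s*(s + 3) = 0. The curves meet at s = -3, 0.
On [-3, 0], w = -4*s - 3 is on top; that piece has area ∫[-3,0] (-(2*s^2 + 6*s)) ds = 9.

9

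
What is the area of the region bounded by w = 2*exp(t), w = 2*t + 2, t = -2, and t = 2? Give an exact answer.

-8 - 2*exp(-2) + 2*exp(2)

On [-2, 2], (2*exp(t)) - (2*t + 2) = -2*t + 2*exp(t) - 2 is ≥ 0 throughout, so the area is a single integral of |-2*t + 2*exp(t) - 2|.
∫[-2,2] (-2*t + 2*exp(t) - 2) dt = -8 - 2*exp(-2) + 2*exp(2).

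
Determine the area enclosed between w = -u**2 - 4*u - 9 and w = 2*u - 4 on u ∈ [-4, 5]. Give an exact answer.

153

The difference (-u**2 - 4*u - 9) - (2*u - 4) = -u**2 - 6*u - 5 changes sign at u = -1 inside [-4, 5], so split the integral there.
∫[-4,-1] (-u**2 - 6*u - 5) du = 9.
∫[-1,5] (-u**2 - 6*u - 5) du = -144; the area of that piece is 144.
Total area = 9 + 144 = 153.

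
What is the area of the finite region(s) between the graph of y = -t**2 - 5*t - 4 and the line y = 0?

9/2

The curve meets the t-axis where -t**2 - 5*t - 4 = 0, i.e. -(t + 1)*(t + 4) = 0, at t = -4, -1.
On [-4, -1] the curve lies above the axis; ∫[-4,-1] (-t**2 - 5*t - 4) dt = 9/2, giving area 9/2.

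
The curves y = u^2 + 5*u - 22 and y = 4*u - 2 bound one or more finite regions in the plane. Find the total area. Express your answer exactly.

Set the curves equal: u^2 + 5*u - 22 = 4*u - 2, so u^2 + u - 20 = 0, which factors as (u - 4)*(u + 5) = 0. The curves meet at u = -5, 4.
On [-5, 4], y = 4*u - 2 is on top; that piece has area ∫[-5,4] (-(u^2 + u - 20)) du = 243/2.

243/2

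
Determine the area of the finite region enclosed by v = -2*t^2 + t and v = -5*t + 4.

Set the curves equal: -2*t^2 + t = -5*t + 4, so -2*t^2 + 6*t - 4 = 0, which factors as -2*(t - 2)*(t - 1) = 0. The curves meet at t = 1, 2.
On [1, 2], v = -2*t^2 + t is on top; that piece has area ∫[1,2] (-2*t^2 + 6*t - 4) dt = 1/3.

1/3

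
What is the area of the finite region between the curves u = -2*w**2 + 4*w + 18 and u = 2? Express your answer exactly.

72

Both boundary curves give u as a function of w, so integrate with respect to w. Setting them equal: -2*w**2 + 4*w + 16 = 0, i.e. -2*(w - 4)*(w + 2) = 0, so they meet at w = -2, 4.
For w in [-2, 4], u = -2*w**2 + 4*w + 18 is on the right; area = ∫[-2,4] (-2*w**2 + 4*w + 16) dw = 72.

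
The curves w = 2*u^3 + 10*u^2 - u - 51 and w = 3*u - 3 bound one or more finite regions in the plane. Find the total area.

443/3

Set the curves equal: 2*u^3 + 10*u^2 - u - 51 = 3*u - 3, so 2*u^3 + 10*u^2 - 4*u - 48 = 0, which factors as 2*(u - 2)*(u + 3)*(u + 4) = 0. The curves meet at u = -4, -3, 2.
On [-4, -3], w = 2*u^3 + 10*u^2 - u - 51 is on top; that piece has area ∫[-4,-3] (2*u^3 + 10*u^2 - 4*u - 48) du = 11/6.
On [-3, 2], w = 3*u - 3 is on top; that piece has area ∫[-3,2] (-(2*u^3 + 10*u^2 - 4*u - 48)) du = 875/6.
Total enclosed area = 11/6 + 875/6 = 443/3.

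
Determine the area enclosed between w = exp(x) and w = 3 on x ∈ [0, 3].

-14 + 6*log(3) + exp(3)

The difference (exp(x)) - (3) = exp(x) - 3 changes sign at x = log(3) inside [0, 3], so split the integral there.
∫[0,log(3)] (exp(x) - 3) dx = 2 - log(27); the area of that piece is -2 + log(27).
∫[log(3),3] (exp(x) - 3) dx = -12 + 3*log(3) + exp(3).
Total area = (-2 + log(27)) + (-12 + 3*log(3) + exp(3)) = -14 + 6*log(3) + exp(3).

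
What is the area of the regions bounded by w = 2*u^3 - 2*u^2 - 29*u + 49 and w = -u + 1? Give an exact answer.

1741/6

Set the curves equal: 2*u^3 - 2*u^2 - 29*u + 49 = -u + 1, so 2*u^3 - 2*u^2 - 28*u + 48 = 0, which factors as 2*(u - 3)*(u - 2)*(u + 4) = 0. The curves meet at u = -4, 2, 3.
On [-4, 2], w = 2*u^3 - 2*u^2 - 29*u + 49 is on top; that piece has area ∫[-4,2] (2*u^3 - 2*u^2 - 28*u + 48) du = 288.
On [2, 3], w = -u + 1 is on top; that piece has area ∫[2,3] (-(2*u^3 - 2*u^2 - 28*u + 48)) du = 13/6.
Total enclosed area = 288 + 13/6 = 1741/6.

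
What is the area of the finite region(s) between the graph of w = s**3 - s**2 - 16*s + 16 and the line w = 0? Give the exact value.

The curve meets the s-axis where s**3 - s**2 - 16*s + 16 = 0, i.e. (s - 4)*(s - 1)*(s + 4) = 0, at s = -4, 1, 4.
On [-4, 1] the curve lies above the axis; ∫[-4,1] (s**3 - s**2 - 16*s + 16) ds = 1375/12, giving area 1375/12.
On [1, 4] the curve lies below the axis; ∫[1,4] (s**3 - s**2 - 16*s + 16) ds = -117/4, giving area 117/4.
Total area = 1375/12 + 117/4 = 863/6.

863/6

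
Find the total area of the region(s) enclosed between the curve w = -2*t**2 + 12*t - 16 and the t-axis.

8/3

The curve meets the t-axis where -2*t**2 + 12*t - 16 = 0, i.e. -2*(t - 4)*(t - 2) = 0, at t = 2, 4.
On [2, 4] the curve lies above the axis; ∫[2,4] (-2*t**2 + 12*t - 16) dt = 8/3, giving area 8/3.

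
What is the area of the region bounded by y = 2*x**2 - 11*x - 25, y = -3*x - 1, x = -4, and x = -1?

134/3

The difference (2*x**2 - 11*x - 25) - (-3*x - 1) = 2*x**2 - 8*x - 24 changes sign at x = -2 inside [-4, -1], so split the integral there.
∫[-4,-2] (2*x**2 - 8*x - 24) dx = 112/3.
∫[-2,-1] (2*x**2 - 8*x - 24) dx = -22/3; the area of that piece is 22/3.
Total area = 112/3 + 22/3 = 134/3.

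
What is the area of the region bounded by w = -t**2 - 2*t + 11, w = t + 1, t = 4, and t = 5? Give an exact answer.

143/6

On [4, 5], (-t**2 - 2*t + 11) - (t + 1) = -t**2 - 3*t + 10 is ≤ 0 throughout, so the area is a single integral of |-t**2 - 3*t + 10|.
∫[4,5] (-t**2 - 3*t + 10) dt = -143/6; the area of that piece is 143/6.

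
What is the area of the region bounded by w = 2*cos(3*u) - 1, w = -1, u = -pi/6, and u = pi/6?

On [-pi/6, pi/6], (2*cos(3*u) - 1) - (-1) = 2*cos(3*u) is ≥ 0 throughout, so the area is a single integral of |2*cos(3*u)|.
∫[-pi/6,pi/6] (2*cos(3*u)) du = 4/3.

4/3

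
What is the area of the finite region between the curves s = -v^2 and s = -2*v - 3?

Both boundary curves give s as a function of v, so integrate with respect to v. Setting them equal: -v^2 + 2*v + 3 = 0, i.e. -(v - 3)*(v + 1) = 0, so they meet at v = -1, 3.
For v in [-1, 3], s = -v^2 is on the right; area = ∫[-1,3] (-v^2 + 2*v + 3) dv = 32/3.

32/3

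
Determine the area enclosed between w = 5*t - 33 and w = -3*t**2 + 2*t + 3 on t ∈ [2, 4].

The difference (5*t - 33) - (-3*t**2 + 2*t + 3) = 3*t**2 + 3*t - 36 changes sign at t = 3 inside [2, 4], so split the integral there.
∫[2,3] (3*t**2 + 3*t - 36) dt = -19/2; the area of that piece is 19/2.
∫[3,4] (3*t**2 + 3*t - 36) dt = 23/2.
Total area = 19/2 + 23/2 = 21.

21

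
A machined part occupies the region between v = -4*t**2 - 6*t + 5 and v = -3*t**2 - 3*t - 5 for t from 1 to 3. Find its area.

7

The difference (-4*t**2 - 6*t + 5) - (-3*t**2 - 3*t - 5) = -t**2 - 3*t + 10 changes sign at t = 2 inside [1, 3], so split the integral there.
∫[1,2] (-t**2 - 3*t + 10) dt = 19/6.
∫[2,3] (-t**2 - 3*t + 10) dt = -23/6; the area of that piece is 23/6.
Total area = 19/6 + 23/6 = 7.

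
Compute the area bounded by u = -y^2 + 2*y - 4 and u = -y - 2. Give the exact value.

1/6

Both boundary curves give u as a function of y, so integrate with respect to y. Setting them equal: -y^2 + 3*y - 2 = 0, i.e. -(y - 2)*(y - 1) = 0, so they meet at y = 1, 2.
For y in [1, 2], u = -y^2 + 2*y - 4 is on the right; area = ∫[1,2] (-y^2 + 3*y - 2) dy = 1/6.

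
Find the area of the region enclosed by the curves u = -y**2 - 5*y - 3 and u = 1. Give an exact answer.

Both boundary curves give u as a function of y, so integrate with respect to y. Setting them equal: -y**2 - 5*y - 4 = 0, i.e. -(y + 1)*(y + 4) = 0, so they meet at y = -4, -1.
For y in [-4, -1], u = -y**2 - 5*y - 3 is on the right; area = ∫[-4,-1] (-y**2 - 5*y - 4) dy = 9/2.

9/2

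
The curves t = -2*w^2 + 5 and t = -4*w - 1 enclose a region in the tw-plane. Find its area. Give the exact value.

Both boundary curves give t as a function of w, so integrate with respect to w. Setting them equal: -2*w^2 + 4*w + 6 = 0, i.e. -2*(w - 3)*(w + 1) = 0, so they meet at w = -1, 3.
For w in [-1, 3], t = -2*w^2 + 5 is on the right; area = ∫[-1,3] (-2*w^2 + 4*w + 6) dw = 64/3.

64/3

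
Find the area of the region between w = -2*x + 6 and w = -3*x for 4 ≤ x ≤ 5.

On [4, 5], (-2*x + 6) - (-3*x) = x + 6 is ≥ 0 throughout, so the area is a single integral of |x + 6|.
∫[4,5] (x + 6) dx = 21/2.

21/2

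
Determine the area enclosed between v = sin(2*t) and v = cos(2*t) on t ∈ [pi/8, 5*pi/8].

On [pi/8, 5*pi/8], (sin(2*t)) - (cos(2*t)) = sin(2*t) - cos(2*t) is ≥ 0 throughout, so the area is a single integral of |sin(2*t) - cos(2*t)|.
∫[pi/8,5*pi/8] (sin(2*t) - cos(2*t)) dt = sqrt(2).

sqrt(2)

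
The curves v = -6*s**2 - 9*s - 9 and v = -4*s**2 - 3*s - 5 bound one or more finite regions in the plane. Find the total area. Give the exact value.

Set the curves equal: -6*s**2 - 9*s - 9 = -4*s**2 - 3*s - 5, so -2*s**2 - 6*s - 4 = 0, which factors as -2*(s + 1)*(s + 2) = 0. The curves meet at s = -2, -1.
On [-2, -1], v = -6*s**2 - 9*s - 9 is on top; that piece has area ∫[-2,-1] (-2*s**2 - 6*s - 4) ds = 1/3.

1/3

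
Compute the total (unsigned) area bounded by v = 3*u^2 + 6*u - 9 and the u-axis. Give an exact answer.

32

The curve meets the u-axis where 3*u^2 + 6*u - 9 = 0, i.e. 3*(u - 1)*(u + 3) = 0, at u = -3, 1.
On [-3, 1] the curve lies below the axis; ∫[-3,1] (3*u^2 + 6*u - 9) du = -32, giving area 32.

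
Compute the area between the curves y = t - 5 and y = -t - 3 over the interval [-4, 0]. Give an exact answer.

On [-4, 0], (t - 5) - (-t - 3) = 2*t - 2 is ≤ 0 throughout, so the area is a single integral of |2*t - 2|.
∫[-4,0] (2*t - 2) dt = -24; the area of that piece is 24.

24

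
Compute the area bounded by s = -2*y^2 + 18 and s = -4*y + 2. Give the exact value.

72

Both boundary curves give s as a function of y, so integrate with respect to y. Setting them equal: -2*y^2 + 4*y + 16 = 0, i.e. -2*(y - 4)*(y + 2) = 0, so they meet at y = -2, 4.
For y in [-2, 4], s = -2*y^2 + 18 is on the right; area = ∫[-2,4] (-2*y^2 + 4*y + 16) dy = 72.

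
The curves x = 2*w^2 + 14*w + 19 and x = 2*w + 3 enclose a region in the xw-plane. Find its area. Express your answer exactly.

8/3

Both boundary curves give x as a function of w, so integrate with respect to w. Setting them equal: 2*w^2 + 12*w + 16 = 0, i.e. 2*(w + 2)*(w + 4) = 0, so they meet at w = -4, -2.
For w in [-4, -2], x = 2*w^2 + 14*w + 19 is on the left; area = ∫[-4,-2] (-(2*w^2 + 12*w + 16)) dw = 8/3.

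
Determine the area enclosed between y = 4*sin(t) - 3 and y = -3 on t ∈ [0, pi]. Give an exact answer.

On [0, pi], (4*sin(t) - 3) - (-3) = 4*sin(t) is ≥ 0 throughout, so the area is a single integral of |4*sin(t)|.
∫[0,pi] (4*sin(t)) dt = 8.

8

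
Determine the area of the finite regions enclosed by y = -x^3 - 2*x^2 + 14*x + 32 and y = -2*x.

568/3

Set the curves equal: -x^3 - 2*x^2 + 14*x + 32 = -2*x, so -x^3 - 2*x^2 + 16*x + 32 = 0, which factors as -(x - 4)*(x + 2)*(x + 4) = 0. The curves meet at x = -4, -2, 4.
On [-4, -2], y = -2*x is on top; that piece has area ∫[-4,-2] (-(-x^3 - 2*x^2 + 16*x + 32)) dx = 28/3.
On [-2, 4], y = -x^3 - 2*x^2 + 14*x + 32 is on top; that piece has area ∫[-2,4] (-x^3 - 2*x^2 + 16*x + 32) dx = 180.
Total enclosed area = 28/3 + 180 = 568/3.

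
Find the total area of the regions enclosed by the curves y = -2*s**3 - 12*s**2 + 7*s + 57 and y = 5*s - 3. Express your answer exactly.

407/2

Set the curves equal: -2*s**3 - 12*s**2 + 7*s + 57 = 5*s - 3, so -2*s**3 - 12*s**2 + 2*s + 60 = 0, which factors as -2*(s - 2)*(s + 3)*(s + 5) = 0. The curves meet at s = -5, -3, 2.
On [-5, -3], y = 5*s - 3 is on top; that piece has area ∫[-5,-3] (-(-2*s**3 - 12*s**2 + 2*s + 60)) ds = 16.
On [-3, 2], y = -2*s**3 - 12*s**2 + 7*s + 57 is on top; that piece has area ∫[-3,2] (-2*s**3 - 12*s**2 + 2*s + 60) ds = 375/2.
Total enclosed area = 16 + 375/2 = 407/2.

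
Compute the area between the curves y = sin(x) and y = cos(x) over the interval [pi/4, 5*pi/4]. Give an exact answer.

2*sqrt(2)

On [pi/4, 5*pi/4], (sin(x)) - (cos(x)) = sin(x) - cos(x) is ≥ 0 throughout, so the area is a single integral of |sin(x) - cos(x)|.
∫[pi/4,5*pi/4] (sin(x) - cos(x)) dx = 2*sqrt(2).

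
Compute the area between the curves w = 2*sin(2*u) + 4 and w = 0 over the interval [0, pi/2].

On [0, pi/2], (2*sin(2*u) + 4) - (0) = 2*sin(2*u) + 4 is ≥ 0 throughout, so the area is a single integral of |2*sin(2*u) + 4|.
∫[0,pi/2] (2*sin(2*u) + 4) du = 2 + 2*pi.

2 + 2*pi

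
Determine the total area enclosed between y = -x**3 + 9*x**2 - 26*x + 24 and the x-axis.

The curve meets the x-axis where -x**3 + 9*x**2 - 26*x + 24 = 0, i.e. -(x - 4)*(x - 3)*(x - 2) = 0, at x = 2, 3, 4.
On [2, 3] the curve lies below the axis; ∫[2,3] (-x**3 + 9*x**2 - 26*x + 24) dx = -1/4, giving area 1/4.
On [3, 4] the curve lies above the axis; ∫[3,4] (-x**3 + 9*x**2 - 26*x + 24) dx = 1/4, giving area 1/4.
Total area = 1/4 + 1/4 = 1/2.

1/2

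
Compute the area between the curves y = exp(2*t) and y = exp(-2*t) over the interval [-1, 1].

-2 + exp(-2) + exp(2)

The difference (exp(2*t)) - (exp(-2*t)) = exp(2*t) - exp(-2*t) changes sign at t = 0 inside [-1, 1], so split the integral there.
∫[-1,0] (exp(2*t) - exp(-2*t)) dt = -exp(2)/2 - exp(-2)/2 + 1; the area of that piece is -1 + exp(-2)/2 + exp(2)/2.
∫[0,1] (exp(2*t) - exp(-2*t)) dt = -1 + exp(-2)/2 + exp(2)/2.
Total area = (-1 + exp(-2)/2 + exp(2)/2) + (-1 + exp(-2)/2 + exp(2)/2) = -2 + exp(-2) + exp(2).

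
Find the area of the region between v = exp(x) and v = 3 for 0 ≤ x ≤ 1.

4 - exp(1)

On [0, 1], (exp(x)) - (3) = exp(x) - 3 is ≤ 0 throughout, so the area is a single integral of |exp(x) - 3|.
∫[0,1] (exp(x) - 3) dx = -4 + exp(1); the area of that piece is 4 - exp(1).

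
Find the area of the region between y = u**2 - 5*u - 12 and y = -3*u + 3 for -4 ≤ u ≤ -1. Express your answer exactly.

53/3

The difference (u**2 - 5*u - 12) - (-3*u + 3) = u**2 - 2*u - 15 changes sign at u = -3 inside [-4, -1], so split the integral there.
∫[-4,-3] (u**2 - 2*u - 15) du = 13/3.
∫[-3,-1] (u**2 - 2*u - 15) du = -40/3; the area of that piece is 40/3.
Total area = 13/3 + 40/3 = 53/3.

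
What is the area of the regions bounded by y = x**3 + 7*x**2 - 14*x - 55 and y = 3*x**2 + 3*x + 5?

Set the curves equal: x**3 + 7*x**2 - 14*x - 55 = 3*x**2 + 3*x + 5, so x**3 + 4*x**2 - 17*x - 60 = 0, which factors as (x - 4)*(x + 3)*(x + 5) = 0. The curves meet at x = -5, -3, 4.
On [-5, -3], y = x**3 + 7*x**2 - 14*x - 55 is on top; that piece has area ∫[-5,-3] (x**3 + 4*x**2 - 17*x - 60) dx = 32/3.
On [-3, 4], y = 3*x**2 + 3*x + 5 is on top; that piece has area ∫[-3,4] (-(x**3 + 4*x**2 - 17*x - 60)) dx = 3773/12.
Total enclosed area = 32/3 + 3773/12 = 3901/12.

3901/12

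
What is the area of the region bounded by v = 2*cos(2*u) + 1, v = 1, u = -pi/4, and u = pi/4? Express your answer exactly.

2

On [-pi/4, pi/4], (2*cos(2*u) + 1) - (1) = 2*cos(2*u) is ≥ 0 throughout, so the area is a single integral of |2*cos(2*u)|.
∫[-pi/4,pi/4] (2*cos(2*u)) du = 2.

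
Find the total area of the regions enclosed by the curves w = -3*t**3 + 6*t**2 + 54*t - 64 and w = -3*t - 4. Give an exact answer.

2521/4

Set the curves equal: -3*t**3 + 6*t**2 + 54*t - 64 = -3*t - 4, so -3*t**3 + 6*t**2 + 57*t - 60 = 0, which factors as -3*(t - 5)*(t - 1)*(t + 4) = 0. The curves meet at t = -4, 1, 5.
On [-4, 1], w = -3*t - 4 is on top; that piece has area ∫[-4,1] (-(-3*t**3 + 6*t**2 + 57*t - 60)) dt = 1625/4.
On [1, 5], w = -3*t**3 + 6*t**2 + 54*t - 64 is on top; that piece has area ∫[1,5] (-3*t**3 + 6*t**2 + 57*t - 60) dt = 224.
Total enclosed area = 1625/4 + 224 = 2521/4.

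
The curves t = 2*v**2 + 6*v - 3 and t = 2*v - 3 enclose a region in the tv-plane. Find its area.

8/3

Both boundary curves give t as a function of v, so integrate with respect to v. Setting them equal: 2*v**2 + 4*v = 0, i.e. 2*v*(v + 2) = 0, so they meet at v = -2, 0.
For v in [-2, 0], t = 2*v**2 + 6*v - 3 is on the left; area = ∫[-2,0] (-(2*v**2 + 4*v)) dv = 8/3.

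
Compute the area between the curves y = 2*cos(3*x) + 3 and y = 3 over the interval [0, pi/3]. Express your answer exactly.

4/3

The difference (2*cos(3*x) + 3) - (3) = 2*cos(3*x) changes sign at x = pi/6 inside [0, pi/3], so split the integral there.
∫[0,pi/6] (2*cos(3*x)) dx = 2/3.
∫[pi/6,pi/3] (2*cos(3*x)) dx = -2/3; the area of that piece is 2/3.
Total area = 2/3 + 2/3 = 4/3.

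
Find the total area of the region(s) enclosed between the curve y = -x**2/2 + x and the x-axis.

The curve meets the x-axis where -x**2/2 + x = 0, i.e. -x*(x - 2)/2 = 0, at x = 0, 2.
On [0, 2] the curve lies above the axis; ∫[0,2] (-x**2/2 + x) dx = 2/3, giving area 2/3.

2/3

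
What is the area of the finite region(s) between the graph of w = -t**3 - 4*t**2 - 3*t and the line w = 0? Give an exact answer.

37/12

The curve meets the t-axis where -t**3 - 4*t**2 - 3*t = 0, i.e. -t*(t + 1)*(t + 3) = 0, at t = -3, -1, 0.
On [-3, -1] the curve lies below the axis; ∫[-3,-1] (-t**3 - 4*t**2 - 3*t) dt = -8/3, giving area 8/3.
On [-1, 0] the curve lies above the axis; ∫[-1,0] (-t**3 - 4*t**2 - 3*t) dt = 5/12, giving area 5/12.
Total area = 8/3 + 5/12 = 37/12.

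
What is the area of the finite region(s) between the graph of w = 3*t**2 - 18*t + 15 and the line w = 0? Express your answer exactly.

The curve meets the t-axis where 3*t**2 - 18*t + 15 = 0, i.e. 3*(t - 5)*(t - 1) = 0, at t = 1, 5.
On [1, 5] the curve lies below the axis; ∫[1,5] (3*t**2 - 18*t + 15) dt = -32, giving area 32.

32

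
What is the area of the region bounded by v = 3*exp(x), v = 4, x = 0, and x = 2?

The difference (3*exp(x)) - (4) = 3*exp(x) - 4 changes sign at x = log(4/3) inside [0, 2], so split the integral there.
∫[0,log(4/3)] (3*exp(x) - 4) dx = log(81/256) + 1; the area of that piece is -1 + log(256/81).
∫[log(4/3),2] (3*exp(x) - 4) dx = -12 - 4*log(3) + 8*log(2) + 3*exp(2).
Total area = (-1 + log(256/81)) + (-12 - 4*log(3) + 8*log(2) + 3*exp(2)) = -13 - 8*log(3) + 16*log(2) + 3*exp(2).

-13 - 8*log(3) + 16*log(2) + 3*exp(2)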